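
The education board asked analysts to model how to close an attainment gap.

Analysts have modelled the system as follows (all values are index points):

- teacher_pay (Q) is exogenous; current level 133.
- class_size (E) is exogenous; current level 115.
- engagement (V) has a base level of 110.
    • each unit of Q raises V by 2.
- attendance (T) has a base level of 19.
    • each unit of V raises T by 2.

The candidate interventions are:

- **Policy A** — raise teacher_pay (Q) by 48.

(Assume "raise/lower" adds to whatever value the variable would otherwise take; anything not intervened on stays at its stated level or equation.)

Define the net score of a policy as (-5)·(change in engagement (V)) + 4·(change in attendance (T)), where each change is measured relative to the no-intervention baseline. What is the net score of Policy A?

288

Baseline:
  Q = 133
  V = 110 + 2·133 = 376
  T = 19 + 2·376 = 771
Policy A (Q + 48):
  Q = 133 + 48 = 181
  V = 110 + 2·181 = 472
  T = 19 + 2·472 = 963
ΔV = 472 − 376 = 96; ΔT = 963 − 771 = 192
Score = (-5)·96 + 4·192 = 288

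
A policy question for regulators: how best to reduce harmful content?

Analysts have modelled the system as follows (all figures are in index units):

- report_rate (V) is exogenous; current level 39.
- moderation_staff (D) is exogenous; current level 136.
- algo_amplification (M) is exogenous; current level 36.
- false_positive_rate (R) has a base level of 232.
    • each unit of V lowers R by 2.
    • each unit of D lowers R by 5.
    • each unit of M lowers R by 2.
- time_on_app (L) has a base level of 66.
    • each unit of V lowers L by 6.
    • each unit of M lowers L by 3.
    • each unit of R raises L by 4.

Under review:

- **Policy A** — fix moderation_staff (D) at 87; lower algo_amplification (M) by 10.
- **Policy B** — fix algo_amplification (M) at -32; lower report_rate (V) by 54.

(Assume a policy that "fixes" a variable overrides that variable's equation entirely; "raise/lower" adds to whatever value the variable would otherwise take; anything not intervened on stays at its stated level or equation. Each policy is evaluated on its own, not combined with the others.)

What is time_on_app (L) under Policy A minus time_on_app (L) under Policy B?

Policy A (D := 87, M − 10):
  V = 39
  D = 87
  M = 36 − 10 = 26
  R = 232 − 2·39 − 5·87 − 2·26 = -333
  L = 66 − 6·39 − 3·26 + 4·(-333) = -1578
Policy B (M := -32, V − 54):
  V = 39 − 54 = -15
  D = 136
  M = -32
  R = 232 − 2·(-15) − 5·136 − 2·(-32) = -354
  L = 66 − 6·(-15) − 3·(-32) + 4·(-354) = -1164
L: -1578 − (-1164) = -414

-414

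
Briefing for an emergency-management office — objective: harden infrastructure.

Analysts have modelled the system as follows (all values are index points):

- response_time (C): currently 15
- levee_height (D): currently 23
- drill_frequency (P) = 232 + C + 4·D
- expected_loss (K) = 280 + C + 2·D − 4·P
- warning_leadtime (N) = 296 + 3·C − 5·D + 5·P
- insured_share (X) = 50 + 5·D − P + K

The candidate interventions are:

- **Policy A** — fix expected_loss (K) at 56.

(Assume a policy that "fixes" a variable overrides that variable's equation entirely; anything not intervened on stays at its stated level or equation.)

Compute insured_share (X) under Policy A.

Policy A (K := 56):
  C = 15
  D = 23
  P = 232 + 15 + 4·23 = 339
  K = 56
  X = 50 + 5·23 − 339 + 56 = -118

-118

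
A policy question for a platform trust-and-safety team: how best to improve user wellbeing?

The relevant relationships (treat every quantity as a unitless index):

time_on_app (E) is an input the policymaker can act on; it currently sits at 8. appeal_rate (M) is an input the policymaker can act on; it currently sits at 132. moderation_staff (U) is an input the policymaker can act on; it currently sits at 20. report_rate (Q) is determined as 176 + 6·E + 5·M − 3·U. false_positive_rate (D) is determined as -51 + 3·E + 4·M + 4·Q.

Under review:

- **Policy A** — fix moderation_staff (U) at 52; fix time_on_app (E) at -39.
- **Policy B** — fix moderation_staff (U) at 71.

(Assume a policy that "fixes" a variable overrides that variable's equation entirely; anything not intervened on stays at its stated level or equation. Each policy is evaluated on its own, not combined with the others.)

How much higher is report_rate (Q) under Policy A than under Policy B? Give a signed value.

-225

Policy A (U := 52, E := -39):
  E = -39
  M = 132
  U = 52
  Q = 176 + 6·(-39) + 5·132 − 3·52 = 446
Policy B (U := 71):
  E = 8
  M = 132
  U = 71
  Q = 176 + 6·8 + 5·132 − 3·71 = 671
Q: 446 − 671 = -225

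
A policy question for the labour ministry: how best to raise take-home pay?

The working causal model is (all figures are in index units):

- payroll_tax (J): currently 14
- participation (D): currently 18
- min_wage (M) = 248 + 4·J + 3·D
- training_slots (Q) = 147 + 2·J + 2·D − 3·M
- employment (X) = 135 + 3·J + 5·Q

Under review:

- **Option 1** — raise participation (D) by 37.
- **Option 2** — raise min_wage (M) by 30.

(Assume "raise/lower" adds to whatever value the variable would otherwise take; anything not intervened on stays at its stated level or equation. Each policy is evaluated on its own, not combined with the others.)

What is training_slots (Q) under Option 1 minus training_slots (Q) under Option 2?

-169

Option 1 (D + 37):
  J = 14
  D = 18 + 37 = 55
  M = 248 + 4·14 + 3·55 = 469
  Q = 147 + 2·14 + 2·55 − 3·469 = -1122
Option 2 (M + 30):
  J = 14
  D = 18
  M = 248 + 4·14 + 3·18 (+30 from intervention) = 388
  Q = 147 + 2·14 + 2·18 − 3·388 = -953
Q: -1122 − (-953) = -169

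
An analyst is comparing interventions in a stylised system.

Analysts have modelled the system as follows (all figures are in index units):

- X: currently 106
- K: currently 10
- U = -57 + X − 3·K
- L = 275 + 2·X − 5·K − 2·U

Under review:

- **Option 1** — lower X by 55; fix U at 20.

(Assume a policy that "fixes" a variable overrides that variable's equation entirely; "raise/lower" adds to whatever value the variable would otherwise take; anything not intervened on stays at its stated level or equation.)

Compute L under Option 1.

287

Option 1 (X − 55, U := 20):
  X = 106 − 55 = 51
  K = 10
  U = 20
  L = 275 + 2·51 − 5·10 − 2·20 = 287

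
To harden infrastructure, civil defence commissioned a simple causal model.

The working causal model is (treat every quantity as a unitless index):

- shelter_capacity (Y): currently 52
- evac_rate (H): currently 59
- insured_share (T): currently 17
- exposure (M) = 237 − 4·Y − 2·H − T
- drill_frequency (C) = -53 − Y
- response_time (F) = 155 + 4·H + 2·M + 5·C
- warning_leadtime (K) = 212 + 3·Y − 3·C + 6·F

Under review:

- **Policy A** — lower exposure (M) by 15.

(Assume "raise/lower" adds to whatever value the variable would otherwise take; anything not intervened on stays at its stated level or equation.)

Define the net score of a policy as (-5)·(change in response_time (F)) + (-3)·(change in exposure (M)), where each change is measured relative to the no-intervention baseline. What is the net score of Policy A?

195

Baseline:
  Y = 52
  H = 59
  T = 17
  M = 237 − 4·52 − 2·59 − 17 = -106
  C = -53 − 52 = -105
  F = 155 + 4·59 + 2·(-106) + 5·(-105) = -346
Policy A (M − 15):
  Y = 52
  H = 59
  T = 17
  M = 237 − 4·52 − 2·59 − 17 (−15 from intervention) = -121
  C = -53 − 52 = -105
  F = 155 + 4·59 + 2·(-121) + 5·(-105) = -376
ΔF = -376 − (-346) = -30; ΔM = -121 − (-106) = -15
Score = (-5)·(-30) + (-3)·(-15) = 195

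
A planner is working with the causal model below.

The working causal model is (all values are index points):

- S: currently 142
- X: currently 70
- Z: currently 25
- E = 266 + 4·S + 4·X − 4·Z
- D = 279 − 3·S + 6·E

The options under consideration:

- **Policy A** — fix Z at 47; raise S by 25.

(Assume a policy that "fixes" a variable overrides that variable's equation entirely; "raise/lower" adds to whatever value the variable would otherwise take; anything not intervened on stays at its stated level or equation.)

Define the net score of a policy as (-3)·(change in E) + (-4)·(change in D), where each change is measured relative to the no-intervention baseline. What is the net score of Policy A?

-24

Baseline:
  S = 142
  X = 70
  Z = 25
  E = 266 + 4·142 + 4·70 − 4·25 = 1014
  D = 279 − 3·142 + 6·1014 = 5937
Policy A (Z := 47, S + 25):
  S = 142 + 25 = 167
  X = 70
  Z = 47
  E = 266 + 4·167 + 4·70 − 4·47 = 1026
  D = 279 − 3·167 + 6·1026 = 5934
ΔE = 1026 − 1014 = 12; ΔD = 5934 − 5937 = -3
Score = (-3)·12 + (-4)·(-3) = -24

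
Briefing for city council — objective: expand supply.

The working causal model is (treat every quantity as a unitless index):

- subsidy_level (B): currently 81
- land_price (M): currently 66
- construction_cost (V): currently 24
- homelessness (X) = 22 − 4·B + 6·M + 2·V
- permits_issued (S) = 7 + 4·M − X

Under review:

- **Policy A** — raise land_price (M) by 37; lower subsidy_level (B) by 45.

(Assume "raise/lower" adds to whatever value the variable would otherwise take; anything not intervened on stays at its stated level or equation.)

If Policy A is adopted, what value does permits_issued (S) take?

-125

Policy A (M + 37, B − 45):
  B = 81 − 45 = 36
  M = 66 + 37 = 103
  V = 24
  X = 22 − 4·36 + 6·103 + 2·24 = 544
  S = 7 + 4·103 − 544 = -125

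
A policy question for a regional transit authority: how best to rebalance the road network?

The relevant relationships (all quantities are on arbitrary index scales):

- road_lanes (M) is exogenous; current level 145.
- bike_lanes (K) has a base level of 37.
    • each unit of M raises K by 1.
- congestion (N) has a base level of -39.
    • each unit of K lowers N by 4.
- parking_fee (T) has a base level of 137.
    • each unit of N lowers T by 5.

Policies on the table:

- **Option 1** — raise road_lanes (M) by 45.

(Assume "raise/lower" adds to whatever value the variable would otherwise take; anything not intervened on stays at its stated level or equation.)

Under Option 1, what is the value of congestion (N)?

-947

Option 1 (M + 45):
  M = 145 + 45 = 190
  K = 37 + 190 = 227
  N = -39 − 4·227 = -947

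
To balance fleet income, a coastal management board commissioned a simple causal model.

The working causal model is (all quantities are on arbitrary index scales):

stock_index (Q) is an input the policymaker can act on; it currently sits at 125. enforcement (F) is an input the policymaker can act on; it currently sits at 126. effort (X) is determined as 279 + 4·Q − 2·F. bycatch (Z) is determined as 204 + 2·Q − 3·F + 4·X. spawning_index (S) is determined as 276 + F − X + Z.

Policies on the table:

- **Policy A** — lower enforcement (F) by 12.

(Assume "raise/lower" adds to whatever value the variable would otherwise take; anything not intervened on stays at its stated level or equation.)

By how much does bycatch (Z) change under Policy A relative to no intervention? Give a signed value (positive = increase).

Baseline:
  Q = 125
  F = 126
  X = 279 + 4·125 − 2·126 = 527
  Z = 204 + 2·125 − 3·126 + 4·527 = 2184
Policy A (F − 12):
  Q = 125
  F = 126 − 12 = 114
  X = 279 + 4·125 − 2·114 = 551
  Z = 204 + 2·125 − 3·114 + 4·551 = 2316
Change in Z: 2316 − 2184 = 132

132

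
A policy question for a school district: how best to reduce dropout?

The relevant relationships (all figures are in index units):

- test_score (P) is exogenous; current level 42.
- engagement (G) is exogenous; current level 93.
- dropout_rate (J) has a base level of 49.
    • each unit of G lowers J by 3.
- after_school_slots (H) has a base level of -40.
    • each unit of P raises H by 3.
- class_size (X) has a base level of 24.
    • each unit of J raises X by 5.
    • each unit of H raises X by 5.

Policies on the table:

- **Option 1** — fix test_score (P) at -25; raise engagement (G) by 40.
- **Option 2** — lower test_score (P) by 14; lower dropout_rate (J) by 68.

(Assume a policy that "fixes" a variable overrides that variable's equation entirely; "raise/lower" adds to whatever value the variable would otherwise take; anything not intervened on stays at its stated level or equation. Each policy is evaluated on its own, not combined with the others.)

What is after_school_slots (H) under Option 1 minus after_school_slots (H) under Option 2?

-159

Option 1 (P := -25, G + 40):
  P = -25
  H = -40 + 3·(-25) = -115
Option 2 (P − 14, J − 68):
  P = 42 − 14 = 28
  H = -40 + 3·28 = 44
H: -115 − 44 = -159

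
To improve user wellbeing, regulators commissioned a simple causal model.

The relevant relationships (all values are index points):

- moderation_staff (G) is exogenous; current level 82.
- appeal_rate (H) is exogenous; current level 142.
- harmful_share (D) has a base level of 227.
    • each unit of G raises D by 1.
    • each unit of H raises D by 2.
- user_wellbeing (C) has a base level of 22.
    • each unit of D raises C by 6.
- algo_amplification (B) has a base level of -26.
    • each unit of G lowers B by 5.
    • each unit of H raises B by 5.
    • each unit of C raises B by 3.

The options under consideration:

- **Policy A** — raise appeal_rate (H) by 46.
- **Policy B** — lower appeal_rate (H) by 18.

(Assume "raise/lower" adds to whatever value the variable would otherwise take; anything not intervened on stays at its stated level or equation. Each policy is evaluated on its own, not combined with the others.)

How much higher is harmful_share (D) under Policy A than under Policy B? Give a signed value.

128

Policy A (H + 46):
  G = 82
  H = 142 + 46 = 188
  D = 227 + 82 + 2·188 = 685
Policy B (H − 18):
  G = 82
  H = 142 − 18 = 124
  D = 227 + 82 + 2·124 = 557
D: 685 − 557 = 128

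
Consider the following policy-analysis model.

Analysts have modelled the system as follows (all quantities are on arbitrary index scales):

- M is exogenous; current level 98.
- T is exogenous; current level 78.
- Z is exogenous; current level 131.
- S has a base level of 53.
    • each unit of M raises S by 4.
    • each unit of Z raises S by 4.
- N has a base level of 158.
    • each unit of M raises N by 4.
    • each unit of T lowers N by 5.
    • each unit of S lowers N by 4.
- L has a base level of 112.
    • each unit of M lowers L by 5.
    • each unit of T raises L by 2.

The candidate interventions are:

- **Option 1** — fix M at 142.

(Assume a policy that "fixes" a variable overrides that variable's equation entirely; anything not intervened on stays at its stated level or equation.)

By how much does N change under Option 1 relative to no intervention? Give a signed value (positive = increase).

Baseline:
  M = 98
  T = 78
  Z = 131
  S = 53 + 4·98 + 4·131 = 969
  N = 158 + 4·98 − 5·78 − 4·969 = -3716
Option 1 (M := 142):
  M = 142
  T = 78
  Z = 131
  S = 53 + 4·142 + 4·131 = 1145
  N = 158 + 4·142 − 5·78 − 4·1145 = -4244
Change in N: -4244 − (-3716) = -528

-528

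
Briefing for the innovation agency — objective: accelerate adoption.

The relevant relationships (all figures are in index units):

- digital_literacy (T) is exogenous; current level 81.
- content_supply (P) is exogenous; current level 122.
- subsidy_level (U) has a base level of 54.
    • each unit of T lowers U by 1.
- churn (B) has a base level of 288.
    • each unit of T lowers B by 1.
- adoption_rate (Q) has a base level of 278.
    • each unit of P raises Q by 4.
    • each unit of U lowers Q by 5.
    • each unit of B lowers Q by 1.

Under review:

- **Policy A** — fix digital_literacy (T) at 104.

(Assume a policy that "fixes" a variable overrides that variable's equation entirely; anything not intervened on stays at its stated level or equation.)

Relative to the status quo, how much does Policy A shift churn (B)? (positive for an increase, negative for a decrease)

Baseline:
  T = 81
  B = 288 − 81 = 207
Policy A (T := 104):
  T = 104
  B = 288 − 104 = 184
Change in B: 184 − 207 = -23

-23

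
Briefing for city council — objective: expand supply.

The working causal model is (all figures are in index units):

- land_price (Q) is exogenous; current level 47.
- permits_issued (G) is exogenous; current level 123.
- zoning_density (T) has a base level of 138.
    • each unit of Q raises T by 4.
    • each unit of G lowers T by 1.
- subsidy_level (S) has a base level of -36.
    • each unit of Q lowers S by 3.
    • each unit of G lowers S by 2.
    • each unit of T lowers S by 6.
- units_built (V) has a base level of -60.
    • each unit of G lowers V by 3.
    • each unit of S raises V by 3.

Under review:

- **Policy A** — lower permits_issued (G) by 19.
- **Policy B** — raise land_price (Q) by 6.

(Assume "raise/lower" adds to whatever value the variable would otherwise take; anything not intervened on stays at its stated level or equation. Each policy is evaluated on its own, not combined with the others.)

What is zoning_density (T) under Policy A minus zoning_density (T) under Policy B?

Policy A (G − 19):
  Q = 47
  G = 123 − 19 = 104
  T = 138 + 4·47 − 104 = 222
Policy B (Q + 6):
  Q = 47 + 6 = 53
  G = 123
  T = 138 + 4·53 − 123 = 227
T: 222 − 227 = -5

-5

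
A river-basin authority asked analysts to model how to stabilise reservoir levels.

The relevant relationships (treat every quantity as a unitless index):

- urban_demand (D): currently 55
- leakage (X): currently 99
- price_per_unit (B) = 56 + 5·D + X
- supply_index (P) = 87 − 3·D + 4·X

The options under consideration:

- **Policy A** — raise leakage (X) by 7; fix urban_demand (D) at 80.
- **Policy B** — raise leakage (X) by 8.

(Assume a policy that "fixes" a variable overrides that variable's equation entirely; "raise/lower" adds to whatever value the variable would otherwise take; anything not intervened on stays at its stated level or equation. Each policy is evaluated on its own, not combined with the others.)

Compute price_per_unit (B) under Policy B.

Policy B (X + 8):
  D = 55
  X = 99 + 8 = 107
  B = 56 + 5·55 + 107 = 438

438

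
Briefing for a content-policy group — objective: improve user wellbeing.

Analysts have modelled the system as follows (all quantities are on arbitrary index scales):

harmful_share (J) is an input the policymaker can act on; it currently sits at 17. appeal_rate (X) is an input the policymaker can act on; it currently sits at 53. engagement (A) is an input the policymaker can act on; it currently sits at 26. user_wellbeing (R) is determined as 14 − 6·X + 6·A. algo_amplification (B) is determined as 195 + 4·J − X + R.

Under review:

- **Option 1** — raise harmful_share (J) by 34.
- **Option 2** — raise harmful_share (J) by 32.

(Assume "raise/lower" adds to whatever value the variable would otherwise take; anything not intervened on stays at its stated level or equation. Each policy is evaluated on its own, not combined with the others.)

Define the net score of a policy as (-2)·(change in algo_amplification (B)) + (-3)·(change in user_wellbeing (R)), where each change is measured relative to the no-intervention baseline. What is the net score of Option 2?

Baseline:
  J = 17
  X = 53
  A = 26
  R = 14 − 6·53 + 6·26 = -148
  B = 195 + 4·17 − 53 + (-148) = 62
Option 2 (J + 32):
  J = 17 + 32 = 49
  X = 53
  A = 26
  R = 14 − 6·53 + 6·26 = -148
  B = 195 + 4·49 − 53 + (-148) = 190
ΔB = 190 − 62 = 128; ΔR = -148 − (-148) = 0
Score = (-2)·128 + (-3)·0 = -256

-256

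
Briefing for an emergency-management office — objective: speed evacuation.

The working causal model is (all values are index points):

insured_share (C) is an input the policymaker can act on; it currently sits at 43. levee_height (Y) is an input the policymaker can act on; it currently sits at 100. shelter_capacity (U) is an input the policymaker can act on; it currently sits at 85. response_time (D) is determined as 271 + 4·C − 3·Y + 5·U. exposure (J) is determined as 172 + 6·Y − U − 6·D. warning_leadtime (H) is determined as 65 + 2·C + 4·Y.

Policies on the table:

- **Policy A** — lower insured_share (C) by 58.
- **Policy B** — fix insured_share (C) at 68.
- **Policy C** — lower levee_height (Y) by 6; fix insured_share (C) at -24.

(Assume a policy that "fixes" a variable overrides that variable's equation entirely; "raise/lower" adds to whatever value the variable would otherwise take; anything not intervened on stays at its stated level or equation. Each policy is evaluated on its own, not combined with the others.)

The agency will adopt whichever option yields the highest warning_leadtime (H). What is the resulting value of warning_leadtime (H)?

Policy A (C − 58):
  C = 43 − 58 = -15
  Y = 100
  H = 65 + 2·(-15) + 4·100 = 435
Policy B (C := 68):
  C = 68
  Y = 100
  H = 65 + 2·68 + 4·100 = 601
Policy C (Y − 6, C := -24):
  C = -24
  Y = 100 − 6 = 94
  H = 65 + 2·(-24) + 4·94 = 393
Comparing — Policy A: H=435, Policy B: H=601, Policy C: H=393. Highest is 601 (Policy B).

601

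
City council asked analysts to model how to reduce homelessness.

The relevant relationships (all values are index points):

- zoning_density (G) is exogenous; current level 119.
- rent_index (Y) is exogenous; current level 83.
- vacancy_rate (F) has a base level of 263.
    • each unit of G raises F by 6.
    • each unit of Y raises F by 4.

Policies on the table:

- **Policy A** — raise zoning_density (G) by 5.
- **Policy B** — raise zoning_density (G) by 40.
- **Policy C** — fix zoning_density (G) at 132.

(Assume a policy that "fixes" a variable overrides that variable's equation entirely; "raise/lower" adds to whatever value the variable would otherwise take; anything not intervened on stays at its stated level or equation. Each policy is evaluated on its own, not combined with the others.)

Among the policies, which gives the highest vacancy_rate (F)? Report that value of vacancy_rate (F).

1549

Policy A (G + 5):
  G = 119 + 5 = 124
  Y = 83
  F = 263 + 6·124 + 4·83 = 1339
Policy B (G + 40):
  G = 119 + 40 = 159
  Y = 83
  F = 263 + 6·159 + 4·83 = 1549
Policy C (G := 132):
  G = 132
  Y = 83
  F = 263 + 6·132 + 4·83 = 1387
Comparing — Policy A: F=1339, Policy B: F=1549, Policy C: F=1387. Highest is 1549 (Policy B).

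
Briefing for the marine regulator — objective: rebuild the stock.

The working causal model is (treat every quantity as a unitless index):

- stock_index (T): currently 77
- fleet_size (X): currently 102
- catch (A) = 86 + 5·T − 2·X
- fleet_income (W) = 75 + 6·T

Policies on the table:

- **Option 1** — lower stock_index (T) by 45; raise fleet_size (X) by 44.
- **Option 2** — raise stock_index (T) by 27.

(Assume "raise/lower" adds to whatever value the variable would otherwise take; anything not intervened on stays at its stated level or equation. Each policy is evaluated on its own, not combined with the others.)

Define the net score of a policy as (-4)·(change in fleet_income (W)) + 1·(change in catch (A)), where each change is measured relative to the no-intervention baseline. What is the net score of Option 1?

Baseline:
  T = 77
  X = 102
  A = 86 + 5·77 − 2·102 = 267
  W = 75 + 6·77 = 537
Option 1 (T − 45, X + 44):
  T = 77 − 45 = 32
  X = 102 + 44 = 146
  A = 86 + 5·32 − 2·146 = -46
  W = 75 + 6·32 = 267
ΔW = 267 − 537 = -270; ΔA = -46 − 267 = -313
Score = (-4)·(-270) + 1·(-313) = 767

767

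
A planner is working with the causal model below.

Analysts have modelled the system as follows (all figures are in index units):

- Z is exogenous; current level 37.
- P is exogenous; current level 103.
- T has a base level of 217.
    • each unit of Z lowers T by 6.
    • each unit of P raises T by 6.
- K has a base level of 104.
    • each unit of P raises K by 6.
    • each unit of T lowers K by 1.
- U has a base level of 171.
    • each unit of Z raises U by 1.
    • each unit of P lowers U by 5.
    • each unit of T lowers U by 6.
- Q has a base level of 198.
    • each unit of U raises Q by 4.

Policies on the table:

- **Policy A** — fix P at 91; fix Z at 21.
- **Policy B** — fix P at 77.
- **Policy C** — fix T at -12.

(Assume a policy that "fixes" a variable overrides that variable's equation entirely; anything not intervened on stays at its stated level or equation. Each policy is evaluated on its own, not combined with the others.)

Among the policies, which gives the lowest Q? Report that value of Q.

Policy A (P := 91, Z := 21):
  Z = 21
  P = 91
  T = 217 − 6·21 + 6·91 = 637
  U = 171 + 21 − 5·91 − 6·637 = -4085
  Q = 198 + 4·(-4085) = -16142
Policy B (P := 77):
  Z = 37
  P = 77
  T = 217 − 6·37 + 6·77 = 457
  U = 171 + 37 − 5·77 − 6·457 = -2919
  Q = 198 + 4·(-2919) = -11478
Policy C (T := -12):
  Z = 37
  P = 103
  T = -12
  U = 171 + 37 − 5·103 − 6·(-12) = -235
  Q = 198 + 4·(-235) = -742
Comparing — Policy A: Q=-16142, Policy B: Q=-11478, Policy C: Q=-742. Lowest is -16142 (Policy A).

-16142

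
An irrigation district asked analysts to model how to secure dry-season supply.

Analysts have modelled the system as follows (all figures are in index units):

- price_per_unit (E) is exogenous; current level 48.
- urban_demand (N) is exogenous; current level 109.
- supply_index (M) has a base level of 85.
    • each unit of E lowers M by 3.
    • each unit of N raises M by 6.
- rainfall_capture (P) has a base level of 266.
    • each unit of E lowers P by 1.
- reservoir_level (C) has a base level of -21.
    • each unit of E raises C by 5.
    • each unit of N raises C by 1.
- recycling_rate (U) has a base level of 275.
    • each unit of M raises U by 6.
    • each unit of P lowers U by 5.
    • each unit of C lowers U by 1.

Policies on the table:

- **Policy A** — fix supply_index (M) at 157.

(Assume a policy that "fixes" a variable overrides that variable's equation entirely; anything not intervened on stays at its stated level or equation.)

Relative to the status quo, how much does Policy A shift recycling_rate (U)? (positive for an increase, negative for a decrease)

-2628

Baseline:
  E = 48
  N = 109
  M = 85 − 3·48 + 6·109 = 595
  P = 266 − 48 = 218
  C = -21 + 5·48 + 109 = 328
  U = 275 + 6·595 − 5·218 − 328 = 2427
Policy A (M := 157):
  E = 48
  N = 109
  M = 157
  P = 266 − 48 = 218
  C = -21 + 5·48 + 109 = 328
  U = 275 + 6·157 − 5·218 − 328 = -201
Change in U: -201 − 2427 = -2628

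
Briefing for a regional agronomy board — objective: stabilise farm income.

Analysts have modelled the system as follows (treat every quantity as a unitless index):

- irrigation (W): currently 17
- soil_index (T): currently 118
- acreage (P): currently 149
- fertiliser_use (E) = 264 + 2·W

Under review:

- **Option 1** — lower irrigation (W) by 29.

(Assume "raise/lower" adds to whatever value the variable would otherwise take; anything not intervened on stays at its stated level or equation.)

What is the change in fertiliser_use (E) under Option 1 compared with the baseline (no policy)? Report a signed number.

-58

Baseline:
  W = 17
  E = 264 + 2·17 = 298
Option 1 (W − 29):
  W = 17 − 29 = -12
  E = 264 + 2·(-12) = 240
Change in E: 240 − 298 = -58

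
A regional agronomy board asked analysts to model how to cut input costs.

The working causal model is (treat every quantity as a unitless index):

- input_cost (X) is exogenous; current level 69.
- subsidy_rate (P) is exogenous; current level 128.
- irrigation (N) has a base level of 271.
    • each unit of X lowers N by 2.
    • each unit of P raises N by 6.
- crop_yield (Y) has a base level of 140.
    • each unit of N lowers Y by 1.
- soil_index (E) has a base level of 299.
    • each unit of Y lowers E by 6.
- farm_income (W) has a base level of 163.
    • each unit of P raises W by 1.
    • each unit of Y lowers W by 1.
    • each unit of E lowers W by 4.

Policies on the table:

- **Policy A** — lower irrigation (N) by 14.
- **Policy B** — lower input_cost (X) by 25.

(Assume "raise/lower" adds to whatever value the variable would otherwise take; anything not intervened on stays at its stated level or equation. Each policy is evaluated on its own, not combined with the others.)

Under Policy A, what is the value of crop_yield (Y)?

Policy A (N − 14):
  X = 69
  P = 128
  N = 271 − 2·69 + 6·128 (−14 from intervention) = 887
  Y = 140 − 887 = -747

-747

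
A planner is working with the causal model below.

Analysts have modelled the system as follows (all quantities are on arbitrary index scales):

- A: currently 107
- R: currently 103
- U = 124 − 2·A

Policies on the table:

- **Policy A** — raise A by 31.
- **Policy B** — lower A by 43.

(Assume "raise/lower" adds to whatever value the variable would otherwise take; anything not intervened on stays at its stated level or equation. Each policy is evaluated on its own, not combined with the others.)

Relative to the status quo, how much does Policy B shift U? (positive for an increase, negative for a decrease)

Baseline:
  A = 107
  U = 124 − 2·107 = -90
Policy B (A − 43):
  A = 107 − 43 = 64
  U = 124 − 2·64 = -4
Change in U: -4 − (-90) = 86

86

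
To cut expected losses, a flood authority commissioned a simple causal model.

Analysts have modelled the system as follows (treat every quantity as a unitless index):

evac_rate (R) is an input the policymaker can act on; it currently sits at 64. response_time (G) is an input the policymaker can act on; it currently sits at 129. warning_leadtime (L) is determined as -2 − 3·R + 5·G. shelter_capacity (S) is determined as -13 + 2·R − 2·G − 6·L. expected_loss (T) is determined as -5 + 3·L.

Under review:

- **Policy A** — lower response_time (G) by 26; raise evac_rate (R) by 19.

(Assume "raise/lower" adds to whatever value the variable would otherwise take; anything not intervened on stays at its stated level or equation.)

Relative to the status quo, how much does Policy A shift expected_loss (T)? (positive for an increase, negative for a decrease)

-561

Baseline:
  R = 64
  G = 129
  L = -2 − 3·64 + 5·129 = 451
  T = -5 + 3·451 = 1348
Policy A (G − 26, R + 19):
  R = 64 + 19 = 83
  G = 129 − 26 = 103
  L = -2 − 3·83 + 5·103 = 264
  T = -5 + 3·264 = 787
Change in T: 787 − 1348 = -561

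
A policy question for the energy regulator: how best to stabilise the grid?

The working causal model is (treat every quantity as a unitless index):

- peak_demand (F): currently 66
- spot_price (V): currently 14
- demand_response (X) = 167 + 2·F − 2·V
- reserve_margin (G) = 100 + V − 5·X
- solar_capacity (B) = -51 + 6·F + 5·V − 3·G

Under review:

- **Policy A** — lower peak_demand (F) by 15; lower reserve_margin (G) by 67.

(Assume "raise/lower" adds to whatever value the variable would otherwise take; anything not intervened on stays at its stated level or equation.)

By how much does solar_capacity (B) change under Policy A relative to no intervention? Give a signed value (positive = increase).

-339

Baseline:
  F = 66
  V = 14
  X = 167 + 2·66 − 2·14 = 271
  G = 100 + 14 − 5·271 = -1241
  B = -51 + 6·66 + 5·14 − 3·(-1241) = 4138
Policy A (F − 15, G − 67):
  F = 66 − 15 = 51
  V = 14
  X = 167 + 2·51 − 2·14 = 241
  G = 100 + 14 − 5·241 (−67 from intervention) = -1158
  B = -51 + 6·51 + 5·14 − 3·(-1158) = 3799
Change in B: 3799 − 4138 = -339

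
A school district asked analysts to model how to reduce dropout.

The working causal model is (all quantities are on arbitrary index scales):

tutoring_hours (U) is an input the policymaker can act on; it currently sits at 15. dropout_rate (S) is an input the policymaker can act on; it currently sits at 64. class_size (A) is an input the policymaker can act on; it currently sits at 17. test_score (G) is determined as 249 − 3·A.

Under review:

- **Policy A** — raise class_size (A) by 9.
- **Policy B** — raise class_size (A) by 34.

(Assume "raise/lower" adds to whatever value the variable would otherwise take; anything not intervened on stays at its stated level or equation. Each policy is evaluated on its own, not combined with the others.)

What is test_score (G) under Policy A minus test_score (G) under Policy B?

75

Policy A (A + 9):
  A = 17 + 9 = 26
  G = 249 − 3·26 = 171
Policy B (A + 34):
  A = 17 + 34 = 51
  G = 249 − 3·51 = 96
G: 171 − 96 = 75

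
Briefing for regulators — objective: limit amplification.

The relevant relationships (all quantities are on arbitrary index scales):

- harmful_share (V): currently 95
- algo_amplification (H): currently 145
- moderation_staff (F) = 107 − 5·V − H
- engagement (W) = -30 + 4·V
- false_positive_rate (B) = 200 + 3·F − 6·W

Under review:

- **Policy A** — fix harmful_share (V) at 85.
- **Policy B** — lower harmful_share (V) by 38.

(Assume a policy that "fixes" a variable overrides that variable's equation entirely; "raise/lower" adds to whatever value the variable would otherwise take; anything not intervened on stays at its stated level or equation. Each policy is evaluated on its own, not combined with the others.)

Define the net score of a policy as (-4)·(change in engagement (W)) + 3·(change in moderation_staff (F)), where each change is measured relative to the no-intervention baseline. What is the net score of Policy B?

Baseline:
  V = 95
  H = 145
  F = 107 − 5·95 − 145 = -513
  W = -30 + 4·95 = 350
Policy B (V − 38):
  V = 95 − 38 = 57
  H = 145
  F = 107 − 5·57 − 145 = -323
  W = -30 + 4·57 = 198
ΔW = 198 − 350 = -152; ΔF = -323 − (-513) = 190
Score = (-4)·(-152) + 3·190 = 1178

1178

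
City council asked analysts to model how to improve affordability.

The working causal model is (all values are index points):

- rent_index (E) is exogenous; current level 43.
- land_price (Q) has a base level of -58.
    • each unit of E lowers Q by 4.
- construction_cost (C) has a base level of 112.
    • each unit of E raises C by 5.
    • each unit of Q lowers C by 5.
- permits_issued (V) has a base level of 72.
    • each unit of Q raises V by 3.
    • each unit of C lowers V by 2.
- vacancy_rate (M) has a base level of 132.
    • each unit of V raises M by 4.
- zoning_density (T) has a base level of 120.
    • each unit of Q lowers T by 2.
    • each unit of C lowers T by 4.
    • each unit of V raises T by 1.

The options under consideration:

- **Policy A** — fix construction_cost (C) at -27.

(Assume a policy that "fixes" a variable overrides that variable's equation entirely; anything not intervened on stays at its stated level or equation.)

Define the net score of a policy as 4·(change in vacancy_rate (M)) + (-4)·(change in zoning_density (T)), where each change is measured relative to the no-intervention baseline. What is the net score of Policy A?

Baseline:
  E = 43
  Q = -58 − 4·43 = -230
  C = 112 + 5·43 − 5·(-230) = 1477
  V = 72 + 3·(-230) − 2·1477 = -3572
  M = 132 + 4·(-3572) = -14156
  T = 120 − 2·(-230) − 4·1477 + (-3572) = -8900
Policy A (C := -27):
  E = 43
  Q = -58 − 4·43 = -230
  C = -27
  V = 72 + 3·(-230) − 2·(-27) = -564
  M = 132 + 4·(-564) = -2124
  T = 120 − 2·(-230) − 4·(-27) + (-564) = 124
ΔM = -2124 − (-14156) = 12032; ΔT = 124 − (-8900) = 9024
Score = 4·12032 + (-4)·9024 = 12032

12032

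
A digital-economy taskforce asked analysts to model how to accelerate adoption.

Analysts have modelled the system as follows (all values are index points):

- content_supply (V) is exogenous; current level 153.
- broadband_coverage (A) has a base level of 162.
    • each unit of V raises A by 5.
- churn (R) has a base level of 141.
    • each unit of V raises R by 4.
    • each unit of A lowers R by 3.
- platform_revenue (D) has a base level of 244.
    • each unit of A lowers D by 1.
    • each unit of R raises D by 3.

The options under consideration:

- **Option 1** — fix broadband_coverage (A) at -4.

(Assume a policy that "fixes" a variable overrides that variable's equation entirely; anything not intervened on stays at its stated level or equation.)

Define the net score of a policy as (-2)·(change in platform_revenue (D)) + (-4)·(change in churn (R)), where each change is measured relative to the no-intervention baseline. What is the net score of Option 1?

-29792

Baseline:
  V = 153
  A = 162 + 5·153 = 927
  R = 141 + 4·153 − 3·927 = -2028
  D = 244 − 927 + 3·(-2028) = -6767
Option 1 (A := -4):
  V = 153
  A = -4
  R = 141 + 4·153 − 3·(-4) = 765
  D = 244 − (-4) + 3·765 = 2543
ΔD = 2543 − (-6767) = 9310; ΔR = 765 − (-2028) = 2793
Score = (-2)·9310 + (-4)·2793 = -29792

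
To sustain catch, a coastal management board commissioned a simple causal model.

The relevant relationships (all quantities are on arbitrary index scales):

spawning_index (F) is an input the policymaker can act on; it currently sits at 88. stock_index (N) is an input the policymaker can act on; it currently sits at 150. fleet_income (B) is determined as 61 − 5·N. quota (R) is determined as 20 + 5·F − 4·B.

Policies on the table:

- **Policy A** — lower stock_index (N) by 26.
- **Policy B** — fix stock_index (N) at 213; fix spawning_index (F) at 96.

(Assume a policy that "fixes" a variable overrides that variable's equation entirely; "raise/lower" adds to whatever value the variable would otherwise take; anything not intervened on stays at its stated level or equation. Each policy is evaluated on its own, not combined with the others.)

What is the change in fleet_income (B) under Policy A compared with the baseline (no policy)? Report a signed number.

Baseline:
  N = 150
  B = 61 − 5·150 = -689
Policy A (N − 26):
  N = 150 − 26 = 124
  B = 61 − 5·124 = -559
Change in B: -559 − (-689) = 130

130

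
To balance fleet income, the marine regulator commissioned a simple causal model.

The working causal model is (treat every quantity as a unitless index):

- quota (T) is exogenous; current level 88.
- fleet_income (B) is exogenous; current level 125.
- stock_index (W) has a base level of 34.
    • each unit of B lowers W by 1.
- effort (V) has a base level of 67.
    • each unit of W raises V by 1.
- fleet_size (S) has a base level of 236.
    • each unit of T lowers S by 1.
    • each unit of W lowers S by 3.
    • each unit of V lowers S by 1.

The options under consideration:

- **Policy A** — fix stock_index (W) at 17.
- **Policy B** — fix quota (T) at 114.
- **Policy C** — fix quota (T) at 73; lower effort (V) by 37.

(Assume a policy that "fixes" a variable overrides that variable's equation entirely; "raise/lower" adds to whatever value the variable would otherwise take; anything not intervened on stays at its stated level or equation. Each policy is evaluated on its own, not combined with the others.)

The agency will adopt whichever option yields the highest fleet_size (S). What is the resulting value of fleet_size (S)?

497

Policy A (W := 17):
  T = 88
  B = 125
  W = 17
  V = 67 + 17 = 84
  S = 236 − 88 − 3·17 − 84 = 13
Policy B (T := 114):
  T = 114
  B = 125
  W = 34 − 125 = -91
  V = 67 + (-91) = -24
  S = 236 − 114 − 3·(-91) − (-24) = 419
Policy C (T := 73, V − 37):
  T = 73
  B = 125
  W = 34 − 125 = -91
  V = 67 + (-91) (−37 from intervention) = -61
  S = 236 − 73 − 3·(-91) − (-61) = 497
Comparing — Policy A: S=13, Policy B: S=419, Policy C: S=497. Highest is 497 (Policy C).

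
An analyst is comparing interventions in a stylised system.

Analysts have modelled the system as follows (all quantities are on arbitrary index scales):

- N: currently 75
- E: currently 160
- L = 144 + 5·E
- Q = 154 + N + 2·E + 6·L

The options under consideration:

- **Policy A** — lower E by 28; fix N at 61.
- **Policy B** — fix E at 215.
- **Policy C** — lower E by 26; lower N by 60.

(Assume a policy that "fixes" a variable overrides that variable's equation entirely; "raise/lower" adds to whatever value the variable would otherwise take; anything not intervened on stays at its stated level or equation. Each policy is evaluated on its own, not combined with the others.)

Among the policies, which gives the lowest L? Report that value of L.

804

Policy A (E − 28, N := 61):
  E = 160 − 28 = 132
  L = 144 + 5·132 = 804
Policy B (E := 215):
  E = 215
  L = 144 + 5·215 = 1219
Policy C (E − 26, N − 60):
  E = 160 − 26 = 134
  L = 144 + 5·134 = 814
Comparing — Policy A: L=804, Policy B: L=1219, Policy C: L=814. Lowest is 804 (Policy A).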